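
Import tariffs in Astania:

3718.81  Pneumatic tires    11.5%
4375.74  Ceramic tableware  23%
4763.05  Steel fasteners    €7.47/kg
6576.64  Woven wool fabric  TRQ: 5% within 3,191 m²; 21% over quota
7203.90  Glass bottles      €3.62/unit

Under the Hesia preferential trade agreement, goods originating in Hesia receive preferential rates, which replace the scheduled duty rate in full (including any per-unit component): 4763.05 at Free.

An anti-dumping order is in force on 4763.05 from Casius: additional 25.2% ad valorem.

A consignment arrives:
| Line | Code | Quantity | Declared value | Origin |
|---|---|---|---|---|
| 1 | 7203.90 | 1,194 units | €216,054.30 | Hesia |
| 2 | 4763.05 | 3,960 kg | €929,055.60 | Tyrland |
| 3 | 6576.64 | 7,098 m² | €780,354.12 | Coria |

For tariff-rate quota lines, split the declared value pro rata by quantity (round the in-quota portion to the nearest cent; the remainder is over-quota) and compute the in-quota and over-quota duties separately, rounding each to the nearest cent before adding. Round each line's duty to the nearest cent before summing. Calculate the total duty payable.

Line 1 (7203.90, Hesia, 1,194 units, €216,054.30):
Base rate for 7203.90 is €3.62/unit.
Origin Hesia is the FTA partner but 7203.90 is not on the preference list; base rate stands.
Duty = 1,194 × €3.62 = €4,322.28.
Line 2 (4763.05, Tyrland, 3,960 kg, €929,055.60):
Base rate for 4763.05 is €7.47/kg.
4763.05 has an FTA preferential rate, but origin Tyrland is not Hesia; base rate stands.
The additional-duty order on 4763.05 targets Casius, not Tyrland; it does not apply.
Duty = 3,960 × €7.47 = €29,581.20.
Line 3 (6576.64, Coria, 7,098 m², €780,354.12):
Code 6576.64 is under a tariff-rate quota (threshold 3,191 m²). In-quota: 3,191 m² at 5%; over-quota: 3,907 m² at 21%.
Pro-rata value split: in-quota = €780,354.12 × 3,191/7,098 = €350,818.54; over-quota = €780,354.12 − €350,818.54 = €429,535.58.
In-quota duty = €350,818.54 × 5% = €17,540.93. Over-quota duty = €429,535.58 × 21% = €90,202.47.
Line duty = €17,540.93 + €90,202.47 = €107,743.40.
Total = €4,322.28 + €29,581.20 + €107,743.40 = €141,646.88.

€141,646.88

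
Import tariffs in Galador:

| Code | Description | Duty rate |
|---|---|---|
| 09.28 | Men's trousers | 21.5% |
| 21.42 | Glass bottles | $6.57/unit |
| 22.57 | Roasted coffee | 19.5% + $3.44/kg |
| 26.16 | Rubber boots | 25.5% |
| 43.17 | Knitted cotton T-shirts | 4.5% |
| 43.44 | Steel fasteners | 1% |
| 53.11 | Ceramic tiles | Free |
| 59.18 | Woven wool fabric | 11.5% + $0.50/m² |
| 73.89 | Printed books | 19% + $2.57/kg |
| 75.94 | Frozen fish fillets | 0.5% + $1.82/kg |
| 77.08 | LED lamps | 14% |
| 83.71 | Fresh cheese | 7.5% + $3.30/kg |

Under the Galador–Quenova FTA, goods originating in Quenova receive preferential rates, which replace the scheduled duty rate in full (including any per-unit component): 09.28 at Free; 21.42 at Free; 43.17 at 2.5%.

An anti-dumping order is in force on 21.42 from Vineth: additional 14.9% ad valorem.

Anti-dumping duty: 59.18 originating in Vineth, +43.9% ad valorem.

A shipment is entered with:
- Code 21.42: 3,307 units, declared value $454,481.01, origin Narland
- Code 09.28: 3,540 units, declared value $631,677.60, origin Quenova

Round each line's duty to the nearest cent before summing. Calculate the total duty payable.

Line 1 (21.42, Narland, 3,307 units, $454,481.01):
Base rate for 21.42 is $6.57/unit.
21.42 has an FTA preferential rate, but origin Narland is not Quenova; base rate stands.
The additional-duty order on 21.42 targets Vineth, not Narland; it does not apply.
Duty = 3,307 × $6.57 = $21,726.99.
Line 2 (09.28, Quenova, 3,540 units, $631,677.60):
Base rate for 09.28 is 21.5%.
Origin Quenova qualifies under the Galador–Quenova agreement and 09.28 is covered: preferential rate Free applies instead.
Duty = $631,677.60 × 0% = $0.00.
Total = $21,726.99 + $0.00 = $21,726.99.

$21,726.99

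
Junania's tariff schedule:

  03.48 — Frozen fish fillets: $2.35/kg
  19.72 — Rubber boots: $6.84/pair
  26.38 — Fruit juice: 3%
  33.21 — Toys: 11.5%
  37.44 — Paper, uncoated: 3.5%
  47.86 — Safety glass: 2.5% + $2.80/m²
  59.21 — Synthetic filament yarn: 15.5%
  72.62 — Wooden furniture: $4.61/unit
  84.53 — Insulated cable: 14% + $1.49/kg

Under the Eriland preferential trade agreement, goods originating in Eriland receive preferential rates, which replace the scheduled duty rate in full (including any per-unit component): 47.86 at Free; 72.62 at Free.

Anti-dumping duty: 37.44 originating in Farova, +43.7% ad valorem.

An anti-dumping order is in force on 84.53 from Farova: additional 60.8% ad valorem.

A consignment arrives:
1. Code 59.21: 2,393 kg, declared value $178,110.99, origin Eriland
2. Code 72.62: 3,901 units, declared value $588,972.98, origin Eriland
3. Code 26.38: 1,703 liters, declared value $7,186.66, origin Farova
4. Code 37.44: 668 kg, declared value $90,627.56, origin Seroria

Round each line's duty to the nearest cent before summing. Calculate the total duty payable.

$30,994.76

Line 1 (59.21, Eriland, 2,393 kg, $178,110.99):
Base rate for 59.21 is 15.5%.
Origin Eriland is the FTA partner but 59.21 is not on the preference list; base rate stands.
Duty = $178,110.99 × 15.5% = $27,607.20.
Line 2 (72.62, Eriland, 3,901 units, $588,972.98):
Base rate for 72.62 is $4.61/unit.
Origin Eriland qualifies under the Junania–Eriland agreement and 72.62 is covered: preferential rate Free applies instead.
Duty = $588,972.98 × 0% = $0.00.
Line 3 (26.38, Farova, 1,703 liters, $7,186.66):
Base rate for 26.38 is 3%.
Duty = $7,186.66 × 3% = $215.60.
Line 4 (37.44, Seroria, 668 kg, $90,627.56):
Base rate for 37.44 is 3.5%.
The additional-duty order on 37.44 targets Farova, not Seroria; it does not apply.
Duty = $90,627.56 × 3.5% = $3,171.96.
Total = $27,607.20 + $0.00 + $215.60 + $3,171.96 = $30,994.76.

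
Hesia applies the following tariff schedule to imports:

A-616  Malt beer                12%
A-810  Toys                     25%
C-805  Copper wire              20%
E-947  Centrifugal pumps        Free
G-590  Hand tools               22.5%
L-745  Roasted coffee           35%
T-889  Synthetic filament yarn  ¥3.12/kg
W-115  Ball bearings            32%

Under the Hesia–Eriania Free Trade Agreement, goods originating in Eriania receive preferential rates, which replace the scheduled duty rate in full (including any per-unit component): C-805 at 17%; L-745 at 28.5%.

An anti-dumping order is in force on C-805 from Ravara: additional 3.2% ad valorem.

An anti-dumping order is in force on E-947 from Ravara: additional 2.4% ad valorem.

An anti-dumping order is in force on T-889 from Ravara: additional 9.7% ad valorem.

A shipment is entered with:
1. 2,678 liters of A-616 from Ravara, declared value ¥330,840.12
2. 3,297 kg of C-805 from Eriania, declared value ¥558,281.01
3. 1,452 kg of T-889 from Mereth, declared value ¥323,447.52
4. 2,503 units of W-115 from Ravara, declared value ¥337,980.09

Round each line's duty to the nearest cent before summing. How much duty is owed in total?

¥247,292.45

Line 1 (A-616, Ravara, 2,678 liters, ¥330,840.12):
Base rate for A-616 is 12%.
Duty = ¥330,840.12 × 12% = ¥39,700.81.
Line 2 (C-805, Eriania, 3,297 kg, ¥558,281.01):
Base rate for C-805 is 20%.
Origin Eriania qualifies under the Hesia–Eriania agreement and C-805 is covered: preferential rate 17% applies instead.
The additional-duty order on C-805 targets Ravara, not Eriania; it does not apply.
Duty = ¥558,281.01 × 17% = ¥94,907.77.
Line 3 (T-889, Mereth, 1,452 kg, ¥323,447.52):
Base rate for T-889 is ¥3.12/kg.
The additional-duty order on T-889 targets Ravara, not Mereth; it does not apply.
Duty = 1,452 × ¥3.12 = ¥4,530.24.
Line 4 (W-115, Ravara, 2,503 units, ¥337,980.09):
Base rate for W-115 is 32%.
Duty = ¥337,980.09 × 32% = ¥108,153.63.
Total = ¥39,700.81 + ¥94,907.77 + ¥4,530.24 + ¥108,153.63 = ¥247,292.45.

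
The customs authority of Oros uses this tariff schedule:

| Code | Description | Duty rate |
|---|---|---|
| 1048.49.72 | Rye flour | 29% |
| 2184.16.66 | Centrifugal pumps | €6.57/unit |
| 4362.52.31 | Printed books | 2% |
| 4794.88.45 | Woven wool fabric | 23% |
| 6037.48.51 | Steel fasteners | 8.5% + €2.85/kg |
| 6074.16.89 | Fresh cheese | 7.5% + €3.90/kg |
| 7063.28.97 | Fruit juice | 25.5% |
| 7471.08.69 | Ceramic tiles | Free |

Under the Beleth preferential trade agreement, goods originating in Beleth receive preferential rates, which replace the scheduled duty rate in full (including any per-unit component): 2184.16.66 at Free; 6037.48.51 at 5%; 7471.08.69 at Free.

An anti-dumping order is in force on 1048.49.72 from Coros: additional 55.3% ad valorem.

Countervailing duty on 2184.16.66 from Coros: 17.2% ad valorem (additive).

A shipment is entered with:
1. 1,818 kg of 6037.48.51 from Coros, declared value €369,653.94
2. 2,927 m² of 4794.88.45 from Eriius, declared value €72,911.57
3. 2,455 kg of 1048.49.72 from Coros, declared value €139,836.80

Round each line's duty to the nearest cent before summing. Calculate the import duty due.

€171,253.96

Line 1 (6037.48.51, Coros, 1,818 kg, €369,653.94):
Base rate for 6037.48.51 is 8.5% + €2.85/kg.
6037.48.51 has an FTA preferential rate, but origin Coros is not Beleth; base rate stands.
Duty = €369,653.94 × 8.5% + 1,818 × €2.85 = €36,601.88.
Line 2 (4794.88.45, Eriius, 2,927 m², €72,911.57):
Base rate for 4794.88.45 is 23%.
Duty = €72,911.57 × 23% = €16,769.66.
Line 3 (1048.49.72, Coros, 2,455 kg, €139,836.80):
Base rate for 1048.49.72 is 29%.
Additional duty on 1048.49.72 from Coros: +55.3%. Applied ad valorem rate: 29% + 55.3% = 84.3%.
Duty = €139,836.80 × 84.3% = €117,882.42.
Total = €36,601.88 + €16,769.66 + €117,882.42 = €171,253.96.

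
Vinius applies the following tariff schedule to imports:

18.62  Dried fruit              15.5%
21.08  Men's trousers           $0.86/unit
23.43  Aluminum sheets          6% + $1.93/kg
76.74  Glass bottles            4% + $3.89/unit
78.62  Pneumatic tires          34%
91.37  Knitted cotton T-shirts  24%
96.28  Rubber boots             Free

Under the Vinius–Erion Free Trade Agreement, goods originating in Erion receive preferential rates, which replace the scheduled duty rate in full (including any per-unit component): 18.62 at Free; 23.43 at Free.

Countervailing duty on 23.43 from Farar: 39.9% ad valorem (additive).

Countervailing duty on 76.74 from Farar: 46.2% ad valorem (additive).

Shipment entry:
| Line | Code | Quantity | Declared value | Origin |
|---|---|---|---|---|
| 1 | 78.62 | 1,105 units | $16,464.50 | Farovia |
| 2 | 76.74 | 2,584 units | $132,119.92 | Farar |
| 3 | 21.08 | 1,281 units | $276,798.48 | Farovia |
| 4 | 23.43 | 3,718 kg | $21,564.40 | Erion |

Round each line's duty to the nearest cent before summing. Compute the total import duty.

Line 1 (78.62, Farovia, 1,105 units, $16,464.50):
Base rate for 78.62 is 34%.
Duty = $16,464.50 × 34% = $5,597.93.
Line 2 (76.74, Farar, 2,584 units, $132,119.92):
Base rate for 76.74 is 4% + $3.89/unit.
Additional duty on 76.74 from Farar: +46.2%. Applied ad valorem rate: 4% + 46.2% = 50.2%.
Duty = $132,119.92 × 50.2% + 2,584 × $3.89 = $76,375.96.
Line 3 (21.08, Farovia, 1,281 units, $276,798.48):
Base rate for 21.08 is $0.86/unit.
Duty = 1,281 × $0.86 = $1,101.66.
Line 4 (23.43, Erion, 3,718 kg, $21,564.40):
Base rate for 23.43 is 6% + $1.93/kg.
Origin Erion qualifies under the Vinius–Erion agreement and 23.43 is covered: preferential rate Free applies instead.
The additional-duty order on 23.43 targets Farar, not Erion; it does not apply.
Duty = $21,564.40 × 0% = $0.00.
Total = $5,597.93 + $76,375.96 + $1,101.66 + $0.00 = $83,075.55.

$83,075.55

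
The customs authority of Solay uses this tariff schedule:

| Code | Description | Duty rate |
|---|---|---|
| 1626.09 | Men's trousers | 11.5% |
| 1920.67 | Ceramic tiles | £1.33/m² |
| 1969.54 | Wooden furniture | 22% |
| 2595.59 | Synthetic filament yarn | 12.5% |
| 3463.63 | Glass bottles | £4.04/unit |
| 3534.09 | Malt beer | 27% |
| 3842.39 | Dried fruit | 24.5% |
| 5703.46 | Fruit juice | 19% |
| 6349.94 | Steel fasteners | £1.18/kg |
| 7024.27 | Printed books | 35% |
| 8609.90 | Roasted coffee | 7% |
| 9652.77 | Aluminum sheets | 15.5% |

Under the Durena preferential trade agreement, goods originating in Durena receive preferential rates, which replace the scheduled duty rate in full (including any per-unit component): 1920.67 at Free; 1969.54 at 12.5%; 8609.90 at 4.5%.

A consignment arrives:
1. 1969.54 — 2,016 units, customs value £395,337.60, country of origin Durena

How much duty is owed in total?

Line 1 (1969.54, Durena, 2,016 units, £395,337.60):
Base rate for 1969.54 is 22%.
Origin Durena qualifies under the Solay–Durena agreement and 1969.54 is covered: preferential rate 12.5% applies instead.
Duty = £395,337.60 × 12.5% = £49,417.20.

£49,417.20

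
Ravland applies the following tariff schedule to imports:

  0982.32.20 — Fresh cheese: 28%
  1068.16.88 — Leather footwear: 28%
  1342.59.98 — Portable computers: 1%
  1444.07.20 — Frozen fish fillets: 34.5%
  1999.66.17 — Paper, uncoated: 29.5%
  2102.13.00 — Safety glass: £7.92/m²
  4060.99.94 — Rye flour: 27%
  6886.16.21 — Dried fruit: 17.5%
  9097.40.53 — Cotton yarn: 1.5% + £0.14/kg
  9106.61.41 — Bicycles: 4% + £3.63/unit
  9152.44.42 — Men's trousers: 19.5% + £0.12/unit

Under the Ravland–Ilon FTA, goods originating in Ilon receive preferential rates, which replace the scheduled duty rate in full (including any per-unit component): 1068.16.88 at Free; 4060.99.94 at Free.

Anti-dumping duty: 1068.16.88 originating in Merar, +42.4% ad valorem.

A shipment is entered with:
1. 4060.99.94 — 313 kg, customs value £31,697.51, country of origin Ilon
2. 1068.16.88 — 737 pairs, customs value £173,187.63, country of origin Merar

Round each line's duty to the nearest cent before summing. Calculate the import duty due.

Line 1 (4060.99.94, Ilon, 313 kg, £31,697.51):
Base rate for 4060.99.94 is 27%.
Origin Ilon qualifies under the Ravland–Ilon agreement and 4060.99.94 is covered: preferential rate Free applies instead.
Duty = £31,697.51 × 0% = £0.00.
Line 2 (1068.16.88, Merar, 737 pairs, £173,187.63):
Base rate for 1068.16.88 is 28%.
1068.16.88 has an FTA preferential rate, but origin Merar is not Ilon; base rate stands.
Additional duty on 1068.16.88 from Merar: +42.4%. Applied ad valorem rate: 28% + 42.4% = 70.4%.
Duty = £173,187.63 × 70.4% = £121,924.09.
Total = £0.00 + £121,924.09 = £121,924.09.

£121,924.09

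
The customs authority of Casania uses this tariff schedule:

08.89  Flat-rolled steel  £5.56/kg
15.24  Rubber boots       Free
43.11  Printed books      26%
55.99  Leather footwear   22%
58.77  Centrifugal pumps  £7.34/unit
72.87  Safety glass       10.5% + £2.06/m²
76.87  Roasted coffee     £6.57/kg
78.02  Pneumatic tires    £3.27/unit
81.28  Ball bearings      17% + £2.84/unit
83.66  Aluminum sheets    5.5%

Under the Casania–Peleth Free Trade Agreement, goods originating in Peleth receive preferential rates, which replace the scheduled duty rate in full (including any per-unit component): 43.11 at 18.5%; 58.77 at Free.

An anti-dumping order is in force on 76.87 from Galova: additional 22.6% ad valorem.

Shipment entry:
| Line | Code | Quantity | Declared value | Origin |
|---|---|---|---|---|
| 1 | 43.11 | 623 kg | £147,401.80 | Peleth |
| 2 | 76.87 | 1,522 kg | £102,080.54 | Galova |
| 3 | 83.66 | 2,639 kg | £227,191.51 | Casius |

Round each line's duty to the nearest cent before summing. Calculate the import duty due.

£72,834.60

Line 1 (43.11, Peleth, 623 kg, £147,401.80):
Base rate for 43.11 is 26%.
Origin Peleth qualifies under the Casania–Peleth agreement and 43.11 is covered: preferential rate 18.5% applies instead.
Duty = £147,401.80 × 18.5% = £27,269.33.
Line 2 (76.87, Galova, 1,522 kg, £102,080.54):
Base rate for 76.87 is £6.57/kg.
Additional duty on 76.87 from Galova: +22.6% ad valorem. Applied ad valorem rate = 22.6%.
Duty = £102,080.54 × 22.6% + 1,522 × £6.57 = £33,069.74.
Line 3 (83.66, Casius, 2,639 kg, £227,191.51):
Base rate for 83.66 is 5.5%.
Duty = £227,191.51 × 5.5% = £12,495.53.
Total = £27,269.33 + £33,069.74 + £12,495.53 = £72,834.60.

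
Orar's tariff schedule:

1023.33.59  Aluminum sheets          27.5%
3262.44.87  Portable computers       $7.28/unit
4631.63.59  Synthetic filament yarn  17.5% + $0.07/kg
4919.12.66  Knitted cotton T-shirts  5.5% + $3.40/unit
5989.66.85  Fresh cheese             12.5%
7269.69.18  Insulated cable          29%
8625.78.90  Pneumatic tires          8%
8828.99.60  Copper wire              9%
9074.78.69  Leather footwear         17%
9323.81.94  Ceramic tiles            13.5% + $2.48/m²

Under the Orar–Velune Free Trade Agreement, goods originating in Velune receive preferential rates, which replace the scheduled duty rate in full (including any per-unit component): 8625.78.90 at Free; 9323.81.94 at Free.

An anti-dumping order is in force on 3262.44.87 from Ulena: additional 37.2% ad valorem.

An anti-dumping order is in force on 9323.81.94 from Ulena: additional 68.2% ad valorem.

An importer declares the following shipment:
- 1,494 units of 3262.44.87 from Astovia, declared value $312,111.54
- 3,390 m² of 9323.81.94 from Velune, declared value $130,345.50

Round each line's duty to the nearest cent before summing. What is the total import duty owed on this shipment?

Line 1 (3262.44.87, Astovia, 1,494 units, $312,111.54):
Base rate for 3262.44.87 is $7.28/unit.
The additional-duty order on 3262.44.87 targets Ulena, not Astovia; it does not apply.
Duty = 1,494 × $7.28 = $10,876.32.
Line 2 (9323.81.94, Velune, 3,390 m², $130,345.50):
Base rate for 9323.81.94 is 13.5% + $2.48/m².
Origin Velune qualifies under the Orar–Velune agreement and 9323.81.94 is covered: preferential rate Free applies instead.
The additional-duty order on 9323.81.94 targets Ulena, not Velune; it does not apply.
Duty = $130,345.50 × 0% = $0.00.
Total = $10,876.32 + $0.00 = $10,876.32.

$10,876.32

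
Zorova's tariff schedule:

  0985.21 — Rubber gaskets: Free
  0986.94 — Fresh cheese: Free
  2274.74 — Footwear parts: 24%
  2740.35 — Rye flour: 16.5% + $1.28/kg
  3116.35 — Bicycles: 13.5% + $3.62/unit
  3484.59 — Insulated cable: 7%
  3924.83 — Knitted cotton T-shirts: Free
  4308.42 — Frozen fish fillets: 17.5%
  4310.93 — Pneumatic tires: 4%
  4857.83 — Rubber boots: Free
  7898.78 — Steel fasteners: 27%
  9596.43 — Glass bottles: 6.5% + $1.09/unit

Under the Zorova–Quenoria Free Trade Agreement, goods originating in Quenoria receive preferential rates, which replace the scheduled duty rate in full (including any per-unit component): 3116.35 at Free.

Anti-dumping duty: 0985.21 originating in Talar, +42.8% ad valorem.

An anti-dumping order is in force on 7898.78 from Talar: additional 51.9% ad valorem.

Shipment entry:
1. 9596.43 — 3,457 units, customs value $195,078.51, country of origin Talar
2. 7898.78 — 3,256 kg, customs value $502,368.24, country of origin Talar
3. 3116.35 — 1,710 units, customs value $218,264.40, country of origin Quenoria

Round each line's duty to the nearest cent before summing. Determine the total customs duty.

Line 1 (9596.43, Talar, 3,457 units, $195,078.51):
Base rate for 9596.43 is 6.5% + $1.09/unit.
Duty = $195,078.51 × 6.5% + 3,457 × $1.09 = $16,448.23.
Line 2 (7898.78, Talar, 3,256 kg, $502,368.24):
Base rate for 7898.78 is 27%.
Additional duty on 7898.78 from Talar: +51.9%. Applied ad valorem rate: 27% + 51.9% = 78.9%.
Duty = $502,368.24 × 78.9% = $396,368.54.
Line 3 (3116.35, Quenoria, 1,710 units, $218,264.40):
Base rate for 3116.35 is 13.5% + $3.62/unit.
Origin Quenoria qualifies under the Zorova–Quenoria agreement and 3116.35 is covered: preferential rate Free applies instead.
Duty = $218,264.40 × 0% = $0.00.
Total = $16,448.23 + $396,368.54 + $0.00 = $412,816.77.

$412,816.77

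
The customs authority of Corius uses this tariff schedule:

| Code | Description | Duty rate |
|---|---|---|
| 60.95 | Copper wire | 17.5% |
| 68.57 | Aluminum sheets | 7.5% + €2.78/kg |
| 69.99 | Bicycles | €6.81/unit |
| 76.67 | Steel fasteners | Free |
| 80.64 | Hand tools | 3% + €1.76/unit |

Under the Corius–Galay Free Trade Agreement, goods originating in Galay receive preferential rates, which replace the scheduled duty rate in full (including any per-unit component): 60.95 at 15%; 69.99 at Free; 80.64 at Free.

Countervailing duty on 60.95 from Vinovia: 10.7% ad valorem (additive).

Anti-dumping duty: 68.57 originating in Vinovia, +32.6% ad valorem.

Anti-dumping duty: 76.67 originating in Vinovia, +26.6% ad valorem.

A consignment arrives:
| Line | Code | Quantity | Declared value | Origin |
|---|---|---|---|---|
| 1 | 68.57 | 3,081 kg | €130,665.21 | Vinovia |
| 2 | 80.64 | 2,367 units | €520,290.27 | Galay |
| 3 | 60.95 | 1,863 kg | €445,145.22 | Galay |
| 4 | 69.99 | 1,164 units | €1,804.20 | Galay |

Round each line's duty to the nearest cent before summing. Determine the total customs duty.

€127,733.71

Line 1 (68.57, Vinovia, 3,081 kg, €130,665.21):
Base rate for 68.57 is 7.5% + €2.78/kg.
Additional duty on 68.57 from Vinovia: +32.6%. Applied ad valorem rate: 7.5% + 32.6% = 40.1%.
Duty = €130,665.21 × 40.1% + 3,081 × €2.78 = €60,961.93.
Line 2 (80.64, Galay, 2,367 units, €520,290.27):
Base rate for 80.64 is 3% + €1.76/unit.
Origin Galay qualifies under the Corius–Galay agreement and 80.64 is covered: preferential rate Free applies instead.
Duty = €520,290.27 × 0% = €0.00.
Line 3 (60.95, Galay, 1,863 kg, €445,145.22):
Base rate for 60.95 is 17.5%.
Origin Galay qualifies under the Corius–Galay agreement and 60.95 is covered: preferential rate 15% applies instead.
The additional-duty order on 60.95 targets Vinovia, not Galay; it does not apply.
Duty = €445,145.22 × 15% = €66,771.78.
Line 4 (69.99, Galay, 1,164 units, €1,804.20):
Base rate for 69.99 is €6.81/unit.
Origin Galay qualifies under the Corius–Galay agreement and 69.99 is covered: preferential rate Free applies instead.
Duty = €1,804.20 × 0% = €0.00.
Total = €60,961.93 + €0.00 + €66,771.78 + €0.00 = €127,733.71.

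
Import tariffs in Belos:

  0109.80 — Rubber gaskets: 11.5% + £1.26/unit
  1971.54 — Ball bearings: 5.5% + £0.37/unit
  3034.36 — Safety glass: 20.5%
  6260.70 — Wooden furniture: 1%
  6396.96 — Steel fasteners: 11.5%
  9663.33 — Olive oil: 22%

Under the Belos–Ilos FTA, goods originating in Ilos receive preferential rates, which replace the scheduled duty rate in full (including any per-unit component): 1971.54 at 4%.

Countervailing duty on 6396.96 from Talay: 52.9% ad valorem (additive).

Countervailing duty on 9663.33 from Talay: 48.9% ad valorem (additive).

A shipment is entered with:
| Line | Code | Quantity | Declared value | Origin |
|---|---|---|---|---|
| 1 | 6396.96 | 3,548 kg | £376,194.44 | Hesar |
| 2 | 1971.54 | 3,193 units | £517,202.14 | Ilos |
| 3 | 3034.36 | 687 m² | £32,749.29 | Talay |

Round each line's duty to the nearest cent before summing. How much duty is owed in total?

Line 1 (6396.96, Hesar, 3,548 kg, £376,194.44):
Base rate for 6396.96 is 11.5%.
The additional-duty order on 6396.96 targets Talay, not Hesar; it does not apply.
Duty = £376,194.44 × 11.5% = £43,262.36.
Line 2 (1971.54, Ilos, 3,193 units, £517,202.14):
Base rate for 1971.54 is 5.5% + £0.37/unit.
Origin Ilos qualifies under the Belos–Ilos agreement and 1971.54 is covered: preferential rate 4% applies instead.
Duty = £517,202.14 × 4% = £20,688.09.
Line 3 (3034.36, Talay, 687 m², £32,749.29):
Base rate for 3034.36 is 20.5%.
Duty = £32,749.29 × 20.5% = £6,713.60.
Total = £43,262.36 + £20,688.09 + £6,713.60 = £70,664.05.

£70,664.05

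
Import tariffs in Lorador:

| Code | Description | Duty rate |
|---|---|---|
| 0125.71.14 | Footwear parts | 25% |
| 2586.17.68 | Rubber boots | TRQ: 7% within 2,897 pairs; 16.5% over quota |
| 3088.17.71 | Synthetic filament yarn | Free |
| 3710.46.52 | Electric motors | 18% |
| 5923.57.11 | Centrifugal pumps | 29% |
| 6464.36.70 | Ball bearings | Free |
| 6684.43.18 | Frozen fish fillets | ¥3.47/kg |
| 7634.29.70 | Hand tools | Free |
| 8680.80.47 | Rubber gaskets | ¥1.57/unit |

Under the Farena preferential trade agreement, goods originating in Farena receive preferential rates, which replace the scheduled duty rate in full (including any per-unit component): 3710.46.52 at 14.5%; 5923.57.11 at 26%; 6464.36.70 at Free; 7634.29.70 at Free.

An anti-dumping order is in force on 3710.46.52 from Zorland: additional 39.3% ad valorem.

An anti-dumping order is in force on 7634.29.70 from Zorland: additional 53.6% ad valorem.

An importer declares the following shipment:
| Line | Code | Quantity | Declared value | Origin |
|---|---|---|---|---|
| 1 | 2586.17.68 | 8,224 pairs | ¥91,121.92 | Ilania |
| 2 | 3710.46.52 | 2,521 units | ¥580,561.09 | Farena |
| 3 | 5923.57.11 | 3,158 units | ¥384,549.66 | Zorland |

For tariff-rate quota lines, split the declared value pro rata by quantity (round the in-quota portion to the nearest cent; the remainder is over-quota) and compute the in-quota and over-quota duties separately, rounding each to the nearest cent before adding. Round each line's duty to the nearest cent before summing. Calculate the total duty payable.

¥207,686.49

Line 1 (2586.17.68, Ilania, 8,224 pairs, ¥91,121.92):
Code 2586.17.68 is under a tariff-rate quota (threshold 2,897 pairs). In-quota: 2,897 pairs at 7%; over-quota: 5,327 pairs at 16.5%.
Pro-rata value split: in-quota = ¥91,121.92 × 2,897/8,224 = ¥32,098.76; over-quota = ¥91,121.92 − ¥32,098.76 = ¥59,023.16.
In-quota duty = ¥32,098.76 × 7% = ¥2,246.91. Over-quota duty = ¥59,023.16 × 16.5% = ¥9,738.82.
Line duty = ¥2,246.91 + ¥9,738.82 = ¥11,985.73.
Line 2 (3710.46.52, Farena, 2,521 units, ¥580,561.09):
Base rate for 3710.46.52 is 18%.
Origin Farena qualifies under the Lorador–Farena agreement and 3710.46.52 is covered: preferential rate 14.5% applies instead.
The additional-duty order on 3710.46.52 targets Zorland, not Farena; it does not apply.
Duty = ¥580,561.09 × 14.5% = ¥84,181.36.
Line 3 (5923.57.11, Zorland, 3,158 units, ¥384,549.66):
Base rate for 5923.57.11 is 29%.
5923.57.11 has an FTA preferential rate, but origin Zorland is not Farena; base rate stands.
Duty = ¥384,549.66 × 29% = ¥111,519.40.
Total = ¥11,985.73 + ¥84,181.36 + ¥111,519.40 = ¥207,686.49.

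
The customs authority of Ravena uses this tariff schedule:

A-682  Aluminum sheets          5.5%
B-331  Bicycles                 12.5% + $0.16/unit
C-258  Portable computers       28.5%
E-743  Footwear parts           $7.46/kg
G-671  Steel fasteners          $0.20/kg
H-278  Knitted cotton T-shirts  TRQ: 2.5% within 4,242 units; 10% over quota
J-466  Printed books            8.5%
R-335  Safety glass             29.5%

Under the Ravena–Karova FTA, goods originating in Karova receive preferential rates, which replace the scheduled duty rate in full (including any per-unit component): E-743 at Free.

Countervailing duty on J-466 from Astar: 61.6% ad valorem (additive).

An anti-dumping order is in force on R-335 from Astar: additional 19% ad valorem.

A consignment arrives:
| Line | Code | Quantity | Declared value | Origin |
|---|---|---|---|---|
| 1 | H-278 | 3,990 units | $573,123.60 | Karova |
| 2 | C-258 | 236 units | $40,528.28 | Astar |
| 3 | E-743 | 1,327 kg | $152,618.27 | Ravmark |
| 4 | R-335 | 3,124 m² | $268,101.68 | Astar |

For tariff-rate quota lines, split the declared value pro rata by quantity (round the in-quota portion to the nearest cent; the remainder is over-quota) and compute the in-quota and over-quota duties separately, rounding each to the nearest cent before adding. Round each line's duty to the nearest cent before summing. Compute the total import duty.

Line 1 (H-278, Karova, 3,990 units, $573,123.60):
Code H-278 is under a tariff-rate quota (threshold 4,242 units). Quantity 3,990 units is within the quota, so the in-quota rate 2.5% applies to the full value.
Duty = $573,123.60 × 2.5% = $14,328.09.
Line 2 (C-258, Astar, 236 units, $40,528.28):
Base rate for C-258 is 28.5%.
Duty = $40,528.28 × 28.5% = $11,550.56.
Line 3 (E-743, Ravmark, 1,327 kg, $152,618.27):
Base rate for E-743 is $7.46/kg.
E-743 has an FTA preferential rate, but origin Ravmark is not Karova; base rate stands.
Duty = 1,327 × $7.46 = $9,899.42.
Line 4 (R-335, Astar, 3,124 m², $268,101.68):
Base rate for R-335 is 29.5%.
Additional duty on R-335 from Astar: +19%. Applied ad valorem rate: 29.5% + 19% = 48.5%.
Duty = $268,101.68 × 48.5% = $130,029.31.
Total = $14,328.09 + $11,550.56 + $9,899.42 + $130,029.31 = $165,807.38.

$165,807.38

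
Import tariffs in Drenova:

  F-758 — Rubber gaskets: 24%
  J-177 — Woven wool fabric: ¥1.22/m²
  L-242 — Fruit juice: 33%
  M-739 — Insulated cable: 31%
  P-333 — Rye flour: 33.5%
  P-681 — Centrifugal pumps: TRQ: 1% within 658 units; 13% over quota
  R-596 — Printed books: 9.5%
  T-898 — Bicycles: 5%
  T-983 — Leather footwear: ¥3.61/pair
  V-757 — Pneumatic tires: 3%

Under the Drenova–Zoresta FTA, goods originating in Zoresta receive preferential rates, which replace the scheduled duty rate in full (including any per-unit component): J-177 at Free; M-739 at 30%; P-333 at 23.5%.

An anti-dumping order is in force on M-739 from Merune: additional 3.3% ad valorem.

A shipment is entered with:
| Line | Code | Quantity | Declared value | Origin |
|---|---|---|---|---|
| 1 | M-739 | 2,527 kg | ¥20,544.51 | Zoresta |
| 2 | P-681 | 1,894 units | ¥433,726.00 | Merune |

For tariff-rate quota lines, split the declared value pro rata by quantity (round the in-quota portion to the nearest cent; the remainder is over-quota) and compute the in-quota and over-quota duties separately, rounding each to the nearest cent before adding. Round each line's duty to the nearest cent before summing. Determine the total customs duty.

¥44,465.89

Line 1 (M-739, Zoresta, 2,527 kg, ¥20,544.51):
Base rate for M-739 is 31%.
Origin Zoresta qualifies under the Drenova–Zoresta agreement and M-739 is covered: preferential rate 30% applies instead.
The additional-duty order on M-739 targets Merune, not Zoresta; it does not apply.
Duty = ¥20,544.51 × 30% = ¥6,163.35.
Line 2 (P-681, Merune, 1,894 units, ¥433,726.00):
Code P-681 is under a tariff-rate quota (threshold 658 units). In-quota: 658 units at 1%; over-quota: 1,236 units at 13%.
Pro-rata value split: in-quota = ¥433,726.00 × 658/1,894 = ¥150,682.00; over-quota = ¥433,726.00 − ¥150,682.00 = ¥283,044.00.
In-quota duty = ¥150,682.00 × 1% = ¥1,506.82. Over-quota duty = ¥283,044.00 × 13% = ¥36,795.72.
Line duty = ¥1,506.82 + ¥36,795.72 = ¥38,302.54.
Total = ¥6,163.35 + ¥38,302.54 = ¥44,465.89.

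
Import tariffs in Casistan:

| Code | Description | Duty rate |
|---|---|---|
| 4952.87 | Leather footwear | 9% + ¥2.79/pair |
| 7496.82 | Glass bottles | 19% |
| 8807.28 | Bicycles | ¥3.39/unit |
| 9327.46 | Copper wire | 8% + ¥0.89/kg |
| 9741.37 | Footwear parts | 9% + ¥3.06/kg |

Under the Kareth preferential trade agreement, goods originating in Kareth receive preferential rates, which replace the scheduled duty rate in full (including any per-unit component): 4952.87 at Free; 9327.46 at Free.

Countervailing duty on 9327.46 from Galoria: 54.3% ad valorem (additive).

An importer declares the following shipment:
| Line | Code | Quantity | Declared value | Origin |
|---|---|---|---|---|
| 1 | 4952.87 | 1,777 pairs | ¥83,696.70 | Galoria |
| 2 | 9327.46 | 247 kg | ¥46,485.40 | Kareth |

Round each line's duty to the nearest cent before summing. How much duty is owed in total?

¥12,490.53

Line 1 (4952.87, Galoria, 1,777 pairs, ¥83,696.70):
Base rate for 4952.87 is 9% + ¥2.79/pair.
4952.87 has an FTA preferential rate, but origin Galoria is not Kareth; base rate stands.
Duty = ¥83,696.70 × 9% + 1,777 × ¥2.79 = ¥12,490.53.
Line 2 (9327.46, Kareth, 247 kg, ¥46,485.40):
Base rate for 9327.46 is 8% + ¥0.89/kg.
Origin Kareth qualifies under the Casistan–Kareth agreement and 9327.46 is covered: preferential rate Free applies instead.
The additional-duty order on 9327.46 targets Galoria, not Kareth; it does not apply.
Duty = ¥46,485.40 × 0% = ¥0.00.
Total = ¥12,490.53 + ¥0.00 = ¥12,490.53.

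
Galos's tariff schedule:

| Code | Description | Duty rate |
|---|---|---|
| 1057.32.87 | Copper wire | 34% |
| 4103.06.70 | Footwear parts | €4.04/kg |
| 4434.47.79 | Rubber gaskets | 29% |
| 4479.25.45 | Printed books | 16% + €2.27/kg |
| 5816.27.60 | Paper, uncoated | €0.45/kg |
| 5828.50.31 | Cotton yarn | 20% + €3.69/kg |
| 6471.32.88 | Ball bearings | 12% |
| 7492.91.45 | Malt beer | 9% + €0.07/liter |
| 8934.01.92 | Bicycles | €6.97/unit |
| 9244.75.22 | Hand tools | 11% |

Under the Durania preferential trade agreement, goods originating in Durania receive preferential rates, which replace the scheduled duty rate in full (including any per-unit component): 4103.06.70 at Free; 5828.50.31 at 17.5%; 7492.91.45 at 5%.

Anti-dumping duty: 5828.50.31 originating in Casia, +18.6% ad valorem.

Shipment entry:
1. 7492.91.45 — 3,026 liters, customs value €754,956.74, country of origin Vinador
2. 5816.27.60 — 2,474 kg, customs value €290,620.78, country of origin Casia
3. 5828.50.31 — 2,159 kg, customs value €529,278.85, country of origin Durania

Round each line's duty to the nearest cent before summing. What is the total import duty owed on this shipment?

Line 1 (7492.91.45, Vinador, 3,026 liters, €754,956.74):
Base rate for 7492.91.45 is 9% + €0.07/liter.
7492.91.45 has an FTA preferential rate, but origin Vinador is not Durania; base rate stands.
Duty = €754,956.74 × 9% + 3,026 × €0.07 = €68,157.93.
Line 2 (5816.27.60, Casia, 2,474 kg, €290,620.78):
Base rate for 5816.27.60 is €0.45/kg.
Duty = 2,474 × €0.45 = €1,113.30.
Line 3 (5828.50.31, Durania, 2,159 kg, €529,278.85):
Base rate for 5828.50.31 is 20% + €3.69/kg.
Origin Durania qualifies under the Galos–Durania agreement and 5828.50.31 is covered: preferential rate 17.5% applies instead.
The additional-duty order on 5828.50.31 targets Casia, not Durania; it does not apply.
Duty = €529,278.85 × 17.5% = €92,623.80.
Total = €68,157.93 + €1,113.30 + €92,623.80 = €161,895.03.

€161,895.03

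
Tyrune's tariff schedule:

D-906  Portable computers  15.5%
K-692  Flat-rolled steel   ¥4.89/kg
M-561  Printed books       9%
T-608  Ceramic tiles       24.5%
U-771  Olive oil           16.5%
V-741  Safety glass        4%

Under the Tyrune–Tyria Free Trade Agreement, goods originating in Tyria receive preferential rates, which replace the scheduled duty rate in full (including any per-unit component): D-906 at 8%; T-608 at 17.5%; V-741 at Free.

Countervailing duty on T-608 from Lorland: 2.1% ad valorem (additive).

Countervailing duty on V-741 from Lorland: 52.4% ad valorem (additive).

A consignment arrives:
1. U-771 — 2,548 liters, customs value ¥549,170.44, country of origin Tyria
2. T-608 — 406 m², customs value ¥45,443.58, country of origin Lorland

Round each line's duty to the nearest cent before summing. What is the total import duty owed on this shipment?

Line 1 (U-771, Tyria, 2,548 liters, ¥549,170.44):
Base rate for U-771 is 16.5%.
Origin Tyria is the FTA partner but U-771 is not on the preference list; base rate stands.
Duty = ¥549,170.44 × 16.5% = ¥90,613.12.
Line 2 (T-608, Lorland, 406 m², ¥45,443.58):
Base rate for T-608 is 24.5%.
T-608 has an FTA preferential rate, but origin Lorland is not Tyria; base rate stands.
Additional duty on T-608 from Lorland: +2.1%. Applied ad valorem rate: 24.5% + 2.1% = 26.6%.
Duty = ¥45,443.58 × 26.6% = ¥12,087.99.
Total = ¥90,613.12 + ¥12,087.99 = ¥102,701.11.

¥102,701.11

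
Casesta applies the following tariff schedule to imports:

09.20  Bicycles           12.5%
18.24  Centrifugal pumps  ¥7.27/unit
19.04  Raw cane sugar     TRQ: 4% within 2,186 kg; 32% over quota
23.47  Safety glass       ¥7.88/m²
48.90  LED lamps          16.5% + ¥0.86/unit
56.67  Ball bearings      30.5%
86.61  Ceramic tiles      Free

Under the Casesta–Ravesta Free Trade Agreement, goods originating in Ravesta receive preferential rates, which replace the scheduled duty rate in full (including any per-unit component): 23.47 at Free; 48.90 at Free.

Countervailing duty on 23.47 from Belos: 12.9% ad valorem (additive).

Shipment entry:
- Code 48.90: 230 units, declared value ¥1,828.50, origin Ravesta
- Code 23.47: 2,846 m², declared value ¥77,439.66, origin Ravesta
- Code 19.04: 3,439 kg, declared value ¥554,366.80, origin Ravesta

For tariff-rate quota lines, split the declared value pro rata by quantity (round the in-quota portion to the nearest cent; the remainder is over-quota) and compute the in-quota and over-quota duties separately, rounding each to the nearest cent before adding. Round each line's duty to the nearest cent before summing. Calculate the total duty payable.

Line 1 (48.90, Ravesta, 230 units, ¥1,828.50):
Base rate for 48.90 is 16.5% + ¥0.86/unit.
Origin Ravesta qualifies under the Casesta–Ravesta agreement and 48.90 is covered: preferential rate Free applies instead.
Duty = ¥1,828.50 × 0% = ¥0.00.
Line 2 (23.47, Ravesta, 2,846 m², ¥77,439.66):
Base rate for 23.47 is ¥7.88/m².
Origin Ravesta qualifies under the Casesta–Ravesta agreement and 23.47 is covered: preferential rate Free applies instead.
The additional-duty order on 23.47 targets Belos, not Ravesta; it does not apply.
Duty = ¥77,439.66 × 0% = ¥0.00.
Line 3 (19.04, Ravesta, 3,439 kg, ¥554,366.80):
Code 19.04 is under a tariff-rate quota (threshold 2,186 kg). In-quota: 2,186 kg at 4%; over-quota: 1,253 kg at 32%.
Pro-rata value split: in-quota = ¥554,366.80 × 2,186/3,439 = ¥352,383.20; over-quota = ¥554,366.80 − ¥352,383.20 = ¥201,983.60.
In-quota duty = ¥352,383.20 × 4% = ¥14,095.33. Over-quota duty = ¥201,983.60 × 32% = ¥64,634.75.
Line duty = ¥14,095.33 + ¥64,634.75 = ¥78,730.08.
Total = ¥0.00 + ¥0.00 + ¥78,730.08 = ¥78,730.08.

¥78,730.08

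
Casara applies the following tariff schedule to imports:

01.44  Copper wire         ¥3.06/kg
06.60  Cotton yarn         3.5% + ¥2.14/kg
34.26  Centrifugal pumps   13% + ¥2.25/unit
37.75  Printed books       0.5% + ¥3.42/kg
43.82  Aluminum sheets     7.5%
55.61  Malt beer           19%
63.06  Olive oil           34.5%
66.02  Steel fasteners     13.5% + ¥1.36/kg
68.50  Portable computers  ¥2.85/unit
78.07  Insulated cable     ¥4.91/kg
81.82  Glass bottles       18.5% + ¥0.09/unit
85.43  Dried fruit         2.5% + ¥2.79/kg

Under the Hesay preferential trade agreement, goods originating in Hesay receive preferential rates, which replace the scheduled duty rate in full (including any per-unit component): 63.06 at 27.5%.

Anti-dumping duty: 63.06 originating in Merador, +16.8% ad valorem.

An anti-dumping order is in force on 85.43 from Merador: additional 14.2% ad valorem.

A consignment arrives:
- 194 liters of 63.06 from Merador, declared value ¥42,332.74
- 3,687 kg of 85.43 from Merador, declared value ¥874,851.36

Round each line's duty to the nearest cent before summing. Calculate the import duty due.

¥178,103.61

Line 1 (63.06, Merador, 194 liters, ¥42,332.74):
Base rate for 63.06 is 34.5%.
63.06 has an FTA preferential rate, but origin Merador is not Hesay; base rate stands.
Additional duty on 63.06 from Merador: +16.8%. Applied ad valorem rate: 34.5% + 16.8% = 51.3%.
Duty = ¥42,332.74 × 51.3% = ¥21,716.70.
Line 2 (85.43, Merador, 3,687 kg, ¥874,851.36):
Base rate for 85.43 is 2.5% + ¥2.79/kg.
Additional duty on 85.43 from Merador: +14.2%. Applied ad valorem rate: 2.5% + 14.2% = 16.7%.
Duty = ¥874,851.36 × 16.7% + 3,687 × ¥2.79 = ¥156,386.91.
Total = ¥21,716.70 + ¥156,386.91 = ¥178,103.61.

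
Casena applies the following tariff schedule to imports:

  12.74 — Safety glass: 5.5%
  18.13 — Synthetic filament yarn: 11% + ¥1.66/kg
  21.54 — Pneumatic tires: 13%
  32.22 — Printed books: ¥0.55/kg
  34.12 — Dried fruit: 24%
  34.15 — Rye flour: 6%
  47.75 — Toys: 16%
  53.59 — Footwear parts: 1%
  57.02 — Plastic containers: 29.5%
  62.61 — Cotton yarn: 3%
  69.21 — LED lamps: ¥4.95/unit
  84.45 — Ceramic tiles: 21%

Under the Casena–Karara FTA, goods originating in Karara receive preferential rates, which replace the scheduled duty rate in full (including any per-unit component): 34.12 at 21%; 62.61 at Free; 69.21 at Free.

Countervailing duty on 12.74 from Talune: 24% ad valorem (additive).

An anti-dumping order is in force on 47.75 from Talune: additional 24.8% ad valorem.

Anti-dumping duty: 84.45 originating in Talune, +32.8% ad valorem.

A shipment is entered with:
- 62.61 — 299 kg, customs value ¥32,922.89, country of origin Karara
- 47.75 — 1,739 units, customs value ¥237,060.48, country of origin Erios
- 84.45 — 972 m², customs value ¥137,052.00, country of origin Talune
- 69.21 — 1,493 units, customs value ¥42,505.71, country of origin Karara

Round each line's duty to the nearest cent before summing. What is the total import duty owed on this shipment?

¥111,663.66

Line 1 (62.61, Karara, 299 kg, ¥32,922.89):
Base rate for 62.61 is 3%.
Origin Karara qualifies under the Casena–Karara agreement and 62.61 is covered: preferential rate Free applies instead.
Duty = ¥32,922.89 × 0% = ¥0.00.
Line 2 (47.75, Erios, 1,739 units, ¥237,060.48):
Base rate for 47.75 is 16%.
The additional-duty order on 47.75 targets Talune, not Erios; it does not apply.
Duty = ¥237,060.48 × 16% = ¥37,929.68.
Line 3 (84.45, Talune, 972 m², ¥137,052.00):
Base rate for 84.45 is 21%.
Additional duty on 84.45 from Talune: +32.8%. Applied ad valorem rate: 21% + 32.8% = 53.8%.
Duty = ¥137,052.00 × 53.8% = ¥73,733.98.
Line 4 (69.21, Karara, 1,493 units, ¥42,505.71):
Base rate for 69.21 is ¥4.95/unit.
Origin Karara qualifies under the Casena–Karara agreement and 69.21 is covered: preferential rate Free applies instead.
Duty = ¥42,505.71 × 0% = ¥0.00.
Total = ¥0.00 + ¥37,929.68 + ¥73,733.98 + ¥0.00 = ¥111,663.66.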